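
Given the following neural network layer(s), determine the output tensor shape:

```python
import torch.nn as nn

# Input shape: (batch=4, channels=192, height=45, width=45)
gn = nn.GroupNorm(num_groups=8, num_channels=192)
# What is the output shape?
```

Input: (4, 192, 45, 45) -> Output: (4, 192, 45, 45)

Answer: (4, 192, 45, 45)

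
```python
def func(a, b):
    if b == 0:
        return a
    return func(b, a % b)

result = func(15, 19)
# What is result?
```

func(15, 19) -> func(19, 15) -> func(15, 4) -> func(4, 3) -> func(3, 1) -> func(1, 0) -> 1

Answer: 1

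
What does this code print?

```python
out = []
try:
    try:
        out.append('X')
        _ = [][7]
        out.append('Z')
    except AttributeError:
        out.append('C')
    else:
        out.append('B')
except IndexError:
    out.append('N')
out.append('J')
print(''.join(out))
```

Execution trace: 'X' (try body) → 'N' (outer except IndexError) → 'J' (after the try/except). Output: XNJ

Answer: XNJ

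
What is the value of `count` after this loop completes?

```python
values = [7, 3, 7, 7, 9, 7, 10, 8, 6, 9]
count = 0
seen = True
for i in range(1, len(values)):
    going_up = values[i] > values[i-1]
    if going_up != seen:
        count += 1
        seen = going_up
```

Count direction changes in [7, 3, 7, 7, 9, 7, 10, 8, 6, 9]
`count` takes the values: 0 → 1 → 2 → 3 → 4 → 5 → 6 → 7 → 8

Answer: 8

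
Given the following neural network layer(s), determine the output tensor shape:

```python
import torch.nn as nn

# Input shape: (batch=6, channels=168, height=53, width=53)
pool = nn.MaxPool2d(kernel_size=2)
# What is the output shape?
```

Input: (6, 168, 53, 53) -> Output: (6, 168, 26, 26)

Answer: (6, 168, 26, 26)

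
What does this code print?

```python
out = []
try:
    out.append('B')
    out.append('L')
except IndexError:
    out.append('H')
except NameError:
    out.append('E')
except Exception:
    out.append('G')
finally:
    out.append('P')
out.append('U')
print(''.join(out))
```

Execution trace: 'B' (try body) → 'L' (try body, no exception) → 'P' (finally) → 'U' (after the try/except). Output: BLPU

Answer: BLPU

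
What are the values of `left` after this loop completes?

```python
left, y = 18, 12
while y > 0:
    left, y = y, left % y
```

GCD of 18 and 12
`left` takes the values: 18 → 12 → 6

Answer: 6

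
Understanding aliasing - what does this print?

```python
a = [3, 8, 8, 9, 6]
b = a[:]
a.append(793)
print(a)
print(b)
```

Key concept: slice [:] creates copy.
Step by step:
`a = [3, 8, 8, 9, 6]` → a = [3, 8, 8, 9, 6]
`b = a[:]` → b = [3, 8, 8, 9, 6]
`a.append(793)` → a = [3, 8, 8, 9, 6, 793]
`print(a)` → prints [3, 8, 8, 9, 6, 793]
`print(b)` → prints [3, 8, 8, 9, 6]

Answer:
[3, 8, 8, 9, 6, 793]
[3, 8, 8, 9, 6]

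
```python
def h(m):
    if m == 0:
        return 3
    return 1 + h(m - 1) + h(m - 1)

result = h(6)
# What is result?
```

h(m) = 1 + 2·h(m-1), h(0)=3. Closed form: (3+1)·2^6 - 1 = 255.

Answer: 255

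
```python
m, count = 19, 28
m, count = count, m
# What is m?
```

Trace:
`m, count = 19, 28` → m = 19; count = 28
`m, count = count, m` → m = 28; count = 19
So m = 28

Answer: 28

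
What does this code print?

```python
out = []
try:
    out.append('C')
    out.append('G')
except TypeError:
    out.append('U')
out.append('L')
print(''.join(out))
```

Execution trace: 'C' (try body) → 'G' (try body, no exception) → 'L' (after the try/except). Output: CGL

Answer: CGL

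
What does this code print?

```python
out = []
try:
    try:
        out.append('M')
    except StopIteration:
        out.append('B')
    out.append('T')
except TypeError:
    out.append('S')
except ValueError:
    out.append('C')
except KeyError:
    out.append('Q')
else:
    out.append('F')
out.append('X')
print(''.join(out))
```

Execution trace: 'M' (inner try body, no exception) → 'T' (try body, no exception) → 'F' (else) → 'X' (after the try/except). Output: MTFX

Answer: MTFX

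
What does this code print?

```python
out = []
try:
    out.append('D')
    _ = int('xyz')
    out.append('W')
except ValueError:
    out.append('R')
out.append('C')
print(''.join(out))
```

Execution trace: 'D' (try body) → 'R' (except ValueError) → 'C' (after the try/except). Output: DRC

Answer: DRC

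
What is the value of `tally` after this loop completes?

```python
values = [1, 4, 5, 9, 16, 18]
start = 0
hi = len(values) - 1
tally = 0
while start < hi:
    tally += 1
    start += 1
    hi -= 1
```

Iterations until pointers meet (list length 6)
`tally` takes the values: 0 → 1 → 2 → 3

Answer: 3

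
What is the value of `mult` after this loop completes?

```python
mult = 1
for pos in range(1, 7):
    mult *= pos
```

6! = 720
`mult` takes the values: 1 → 2 → 6 → 24 → 120 → 720

Answer: 720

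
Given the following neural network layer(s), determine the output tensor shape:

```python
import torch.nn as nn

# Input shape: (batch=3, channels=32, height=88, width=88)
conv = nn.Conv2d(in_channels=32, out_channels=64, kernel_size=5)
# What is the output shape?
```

Input: (3, 32, 88, 88) -> Output: (3, 64, 84, 84)

Answer: (3, 64, 84, 84)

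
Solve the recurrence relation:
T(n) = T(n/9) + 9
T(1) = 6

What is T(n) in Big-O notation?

Each step divides n by 9 and adds 9. After log_9(n) steps we reach T(1)=6. So T(n) = 9·log_9(n) + 6 = O(log n).

Answer: O(log n)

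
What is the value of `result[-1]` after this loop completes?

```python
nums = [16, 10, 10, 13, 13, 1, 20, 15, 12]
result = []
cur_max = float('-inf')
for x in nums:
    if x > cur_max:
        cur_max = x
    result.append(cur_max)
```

Running max ends at 20
`result` takes the values: [] → [16] → [16, 16] → [16, 16, 16] → [16, 16, 16, 16] → [16, 16, 16, 16, 16] → [16, 16, 16, 16, 16, 16] → [16, 16, 16, 16, 16, 16, 20] → [16, 16, 16, 16, 16, 16, 20, 20] → [16, 16, 16, 16, 16, 16, 20, 20, 20]
So `result[-1]` = 20

Answer: 20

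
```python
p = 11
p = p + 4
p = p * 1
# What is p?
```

Trace:
`p = 11` → p = 11
`p = p + 4` → p = 15
`p = p * 1` → p = 15
So p = 15

Answer: 15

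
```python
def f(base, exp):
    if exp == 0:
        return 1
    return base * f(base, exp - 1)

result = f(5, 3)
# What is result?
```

f(5, 3) = 5 * 5 * 5 = 125

Answer: 125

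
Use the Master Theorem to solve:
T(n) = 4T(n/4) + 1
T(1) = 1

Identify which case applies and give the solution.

a=4, b=4, f(n)=1. log_4(4) = 1. Since c=0 < 1, Case 1 applies: T(n) = Θ(n^log_b(a)) = O(n).

Answer: O(n) - Case 1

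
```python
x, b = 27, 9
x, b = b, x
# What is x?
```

Trace:
`x, b = 27, 9` → x = 27; b = 9
`x, b = b, x` → x = 9; b = 27
So x = 9

Answer: 9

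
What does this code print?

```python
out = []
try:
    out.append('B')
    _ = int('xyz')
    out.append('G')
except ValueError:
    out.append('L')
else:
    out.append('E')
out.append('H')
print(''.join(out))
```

Execution trace: 'B' (try body) → 'L' (except ValueError) → 'H' (after the try/except). Output: BLH

Answer: BLH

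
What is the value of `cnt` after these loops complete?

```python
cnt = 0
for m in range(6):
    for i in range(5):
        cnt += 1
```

6 * 5 = 30
`cnt` takes the values: 0 → 1 → 2 → 3 → 4 → 5 → 6 → 7 → 8 → 9 → 10 → 11 → 12 → 13 → 14 → 15 → 16 → 17 → 18 → 19 → 20 → 21 → 22 → 23 → 24 → 25 → 26 → 27 → 28 → 29 → 30

Answer: 30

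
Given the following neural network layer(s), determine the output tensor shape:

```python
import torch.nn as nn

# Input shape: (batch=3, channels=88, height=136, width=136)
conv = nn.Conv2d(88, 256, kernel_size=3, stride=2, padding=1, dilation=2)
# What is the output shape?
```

Input: (3, 88, 136, 136) -> Output: (3, 256, 67, 67)

Answer: (3, 256, 67, 67)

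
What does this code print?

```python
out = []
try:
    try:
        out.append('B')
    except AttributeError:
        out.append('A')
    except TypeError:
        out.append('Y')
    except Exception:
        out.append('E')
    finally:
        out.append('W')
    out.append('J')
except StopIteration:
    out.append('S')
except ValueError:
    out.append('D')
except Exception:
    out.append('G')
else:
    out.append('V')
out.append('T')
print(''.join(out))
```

Execution trace: 'B' (inner try body, no exception) → 'W' (inner finally) → 'J' (try body, no exception) → 'V' (else) → 'T' (after the try/except). Output: BWJVT

Answer: BWJVT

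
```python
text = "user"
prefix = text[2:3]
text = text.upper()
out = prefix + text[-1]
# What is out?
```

Trace:
`text = "user"` → text = 'user'
`prefix = text[2:3]` → prefix = 'e'
`text = text.upper()` → text = 'USER'
`out = prefix + text[-1]` → out = 'eR'
So out = 'eR'

Answer: 'eR'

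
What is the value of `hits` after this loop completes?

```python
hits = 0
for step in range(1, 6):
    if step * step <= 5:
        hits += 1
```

Count numbers where step² ≤ 5
`hits` takes the values: 0 → 1 → 2

Answer: 2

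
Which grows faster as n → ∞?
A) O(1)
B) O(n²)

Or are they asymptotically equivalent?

O(1) vs O(n²): Higher order terms dominate.

Answer: B) O(n²) grows faster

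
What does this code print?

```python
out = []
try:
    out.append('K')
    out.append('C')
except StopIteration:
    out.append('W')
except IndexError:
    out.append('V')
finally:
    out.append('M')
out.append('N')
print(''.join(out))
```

Execution trace: 'K' (try body) → 'C' (try body, no exception) → 'M' (finally) → 'N' (after the try/except). Output: KCMN

Answer: KCMN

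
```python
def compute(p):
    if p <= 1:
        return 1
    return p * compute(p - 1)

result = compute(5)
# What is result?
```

compute(5) = 5 * 4 * 3 * 2 * 1 = 120

Answer: 120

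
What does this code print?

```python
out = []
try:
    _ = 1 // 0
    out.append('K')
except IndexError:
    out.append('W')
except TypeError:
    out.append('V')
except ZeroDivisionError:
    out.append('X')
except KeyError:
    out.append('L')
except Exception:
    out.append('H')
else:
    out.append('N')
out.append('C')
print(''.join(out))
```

Execution trace: 'X' (except ZeroDivisionError) → 'C' (after the try/except). Output: XC

Answer: XC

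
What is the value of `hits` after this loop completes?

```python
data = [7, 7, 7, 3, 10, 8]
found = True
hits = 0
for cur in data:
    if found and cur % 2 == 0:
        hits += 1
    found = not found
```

Count even values at even positions
`hits` takes the values: 0 → 1

Answer: 1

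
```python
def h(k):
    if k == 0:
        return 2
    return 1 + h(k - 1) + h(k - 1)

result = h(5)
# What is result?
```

h(k) = 1 + 2·h(k-1), h(0)=2. Closed form: (2+1)·2^5 - 1 = 95.

Answer: 95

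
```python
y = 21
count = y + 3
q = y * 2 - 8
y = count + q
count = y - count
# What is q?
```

Trace:
`y = 21` → y = 21
`count = y + 3` → count = 24
`q = y * 2 - 8` → q = 34
`y = count + q` → y = 58
`count = y - count` → count = 34
So q = 34

Answer: 34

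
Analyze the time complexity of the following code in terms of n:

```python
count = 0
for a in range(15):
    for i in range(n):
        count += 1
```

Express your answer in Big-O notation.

Each loop level contributes: 1 × n. Multiplying the contributions gives O(n).

Answer: O(n)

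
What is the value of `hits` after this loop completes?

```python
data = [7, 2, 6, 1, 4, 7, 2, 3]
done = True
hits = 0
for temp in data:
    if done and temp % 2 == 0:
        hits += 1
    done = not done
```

Count even values at even positions
`hits` takes the values: 0 → 1 → 2 → 3

Answer: 3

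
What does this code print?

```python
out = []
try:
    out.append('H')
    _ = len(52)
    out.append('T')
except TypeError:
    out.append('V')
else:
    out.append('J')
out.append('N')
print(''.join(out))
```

Execution trace: 'H' (try body) → 'V' (except TypeError) → 'N' (after the try/except). Output: HVN

Answer: HVN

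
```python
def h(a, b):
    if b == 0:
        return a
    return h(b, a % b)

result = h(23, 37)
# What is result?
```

h(23, 37) -> h(37, 23) -> h(23, 14) -> h(14, 9) -> h(9, 5) -> h(5, 4) -> h(4, 1) -> h(1, 0) -> 1

Answer: 1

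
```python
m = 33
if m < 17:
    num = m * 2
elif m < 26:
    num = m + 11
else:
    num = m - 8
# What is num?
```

Trace:
`m = 33` → m = 33
`if m < 17: ...` → m < 17 is False, m < 26 is False, take else branch → num = 25
So num = 25

Answer: 25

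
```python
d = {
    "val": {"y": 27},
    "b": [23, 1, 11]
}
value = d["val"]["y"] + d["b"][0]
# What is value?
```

Trace:
`d = { ...` → d = {'val': {'y': 27}, 'b': [23, 1, 11]}
`value = d["val"]["y"] + d["b"][0]` → value = 50
So value = 50

Answer: 50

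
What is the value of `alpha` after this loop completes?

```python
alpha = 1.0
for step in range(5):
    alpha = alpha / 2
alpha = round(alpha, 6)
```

Halving LR 5 times: 1 / 2^5
`alpha` takes the values: 1.0 → 0.5 → 0.25 → 0.125 → 0.0625 → 0.03125

Answer: 0.03125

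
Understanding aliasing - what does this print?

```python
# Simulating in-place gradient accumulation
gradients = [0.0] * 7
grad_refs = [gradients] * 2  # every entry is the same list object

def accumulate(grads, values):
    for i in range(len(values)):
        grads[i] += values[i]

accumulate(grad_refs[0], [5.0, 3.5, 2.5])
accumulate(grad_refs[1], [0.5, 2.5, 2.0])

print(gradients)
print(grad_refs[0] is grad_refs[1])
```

Key concept: gradient accumulation aliasing.
Step by step:
`gradients = [0.0] * 7` → gradients = [0.0, 0.0, 0.0, 0.0, 0.0, 0.0, 0.0]
`grad_refs = [gradients] * 2` → grad_refs = [[0.0, 0.0, 0.0, 0.0, 0.0, 0.0, 0.0], [0.0, 0.0, 0.0, 0.0, 0.0, 0.0, 0.0]]
`accumulate(grad_refs[0], [5.0, 3.5, 2.5])` → gradients = [5.0, 3.5, 2.5, 0.0, 0.0, 0.0, 0.0]; grad_refs = [[5.0, 3.5, 2.5, 0.0, 0.0, 0.0, 0.0], [5.0, 3.5, 2.5, 0.0, 0.0, 0.0, 0.0]]
`accumulate(grad_refs[1], [0.5, 2.5, 2.0])` → gradients = [5.5, 6.0, 4.5, 0.0, 0.0, 0.0, 0.0]; grad_refs = [[5.5, 6.0, 4.5, 0.0, 0.0, 0.0, 0.0], [5.5, 6.0, 4.5, 0.0, 0.0, 0.0, 0.0]]
`print(gradients)` → prints [5.5, 6.0, 4.5, 0.0, 0.0, 0.0, 0.0]
`print(grad_refs[0] is grad_refs[1])` → prints True

Answer:
[5.5, 6.0, 4.5, 0.0, 0.0, 0.0, 0.0]
True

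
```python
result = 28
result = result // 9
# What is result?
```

Trace:
`result = 28` → result = 28
`result = result // 9` → result = 3
So result = 3

Answer: 3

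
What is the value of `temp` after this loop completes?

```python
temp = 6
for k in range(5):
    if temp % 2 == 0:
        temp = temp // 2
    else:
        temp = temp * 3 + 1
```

Collatz-style transformation from 6
`temp` takes the values: 6 → 3 → 10 → 5 → 16 → 8

Answer: 8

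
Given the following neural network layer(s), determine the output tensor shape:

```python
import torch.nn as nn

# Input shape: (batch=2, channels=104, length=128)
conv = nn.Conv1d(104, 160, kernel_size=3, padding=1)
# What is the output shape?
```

Input: (2, 104, 128) -> Output: (2, 160, 128)

Answer: (2, 160, 128)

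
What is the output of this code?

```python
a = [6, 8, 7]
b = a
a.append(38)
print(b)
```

Key concept: basic list aliasing.
Step by step:
`a = [6, 8, 7]` → a = [6, 8, 7]
`b = a` → b = [6, 8, 7] (same object as a)
`a.append(38)` → a = [6, 8, 7, 38] (same object as b); b = [6, 8, 7, 38] (same object as a)
`print(b)` → prints [6, 8, 7, 38]

Answer: [6, 8, 7, 38]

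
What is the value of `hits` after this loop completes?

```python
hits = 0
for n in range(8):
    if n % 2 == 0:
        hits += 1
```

Count numbers divisible by 2 in range(8)
`hits` takes the values: 0 → 1 → 2 → 3 → 4

Answer: 4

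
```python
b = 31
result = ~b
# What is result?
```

Trace:
`b = 31` → b = 31
`result = ~b` → result = -32
So result = -32

Answer: -32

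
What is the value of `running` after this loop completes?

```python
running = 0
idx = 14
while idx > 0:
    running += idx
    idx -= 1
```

Sum 14 down to 1
`running` takes the values: 0 → 14 → 27 → 39 → 50 → 60 → 69 → 77 → 84 → 90 → 95 → 99 → 102 → 104 → 105

Answer: 105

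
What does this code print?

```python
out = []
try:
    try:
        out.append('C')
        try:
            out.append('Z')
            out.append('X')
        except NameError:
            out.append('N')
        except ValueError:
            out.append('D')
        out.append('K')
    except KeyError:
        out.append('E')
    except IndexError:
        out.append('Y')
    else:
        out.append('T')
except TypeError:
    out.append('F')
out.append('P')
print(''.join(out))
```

Execution trace: 'C' (try body) → 'Z' (inner try body) → 'X' (inner try body, no exception) → 'K' (try body, no exception) → 'T' (else) → 'P' (after the try/except). Output: CZXKTP

Answer: CZXKTP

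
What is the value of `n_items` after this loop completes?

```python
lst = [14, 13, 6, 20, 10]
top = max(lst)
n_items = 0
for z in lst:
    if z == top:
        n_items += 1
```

Count of max value 20 in [14, 13, 6, 20, 10]
`n_items` takes the values: 0 → 1

Answer: 1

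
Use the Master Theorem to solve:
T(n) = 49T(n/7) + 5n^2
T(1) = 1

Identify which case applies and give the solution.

a=49, b=7, f(n)=5n^2. log_7(49) = 2. Since c=2 = 2, Case 2 applies: T(n) = Θ(n^log_b(a) · log n) = O(n^2 log n).

Answer: O(n^2 log n) - Case 2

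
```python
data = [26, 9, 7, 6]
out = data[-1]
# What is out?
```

Trace:
`data = [26, 9, 7, 6]` → data = [26, 9, 7, 6]
`out = data[-1]` → out = 6
So out = 6

Answer: 6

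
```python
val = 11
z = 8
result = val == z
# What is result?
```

Trace:
`val = 11` → val = 11
`z = 8` → z = 8
`result = val == z` → result = False
So result = False

Answer: False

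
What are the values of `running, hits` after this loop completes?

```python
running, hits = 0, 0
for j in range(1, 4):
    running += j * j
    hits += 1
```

Sum of squares and count
`running, hits` takes the values: (0, 0) → (1, 0) → (1, 1) → (5, 1) → (5, 2) → (14, 2) → (14, 3)

Answer: 14, 3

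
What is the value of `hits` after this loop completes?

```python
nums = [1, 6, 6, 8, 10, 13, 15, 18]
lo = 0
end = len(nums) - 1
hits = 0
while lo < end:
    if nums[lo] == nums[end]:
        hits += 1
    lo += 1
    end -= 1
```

Count matching pairs from ends
`hits` takes the values: 0

Answer: 0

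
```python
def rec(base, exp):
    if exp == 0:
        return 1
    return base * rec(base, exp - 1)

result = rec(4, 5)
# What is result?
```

rec(4, 5) = 4 * 4 * 4 * 4 * 4 = 1024

Answer: 1024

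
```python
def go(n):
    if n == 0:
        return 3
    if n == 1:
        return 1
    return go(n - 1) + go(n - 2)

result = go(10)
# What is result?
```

Build up from base cases: go(0)=3, go(1)=1, go(2)=4, go(3)=5, go(4)=9, go(5)=14, go(6)=23, ..., go(10)=157

Answer: 157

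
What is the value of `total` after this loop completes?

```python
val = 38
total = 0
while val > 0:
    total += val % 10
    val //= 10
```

Sum digits of 38
`total` takes the values: 0 → 8 → 11

Answer: 11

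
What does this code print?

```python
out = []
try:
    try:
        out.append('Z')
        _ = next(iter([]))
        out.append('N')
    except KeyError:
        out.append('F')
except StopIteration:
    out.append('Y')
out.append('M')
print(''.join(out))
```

Execution trace: 'Z' (try body) → 'Y' (outer except StopIteration) → 'M' (after the try/except). Output: ZYM

Answer: ZYM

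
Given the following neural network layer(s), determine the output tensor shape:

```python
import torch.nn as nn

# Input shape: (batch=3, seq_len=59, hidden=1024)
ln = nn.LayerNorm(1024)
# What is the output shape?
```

Input: (3, 59, 1024) -> Output: (3, 59, 1024)

Answer: (3, 59, 1024)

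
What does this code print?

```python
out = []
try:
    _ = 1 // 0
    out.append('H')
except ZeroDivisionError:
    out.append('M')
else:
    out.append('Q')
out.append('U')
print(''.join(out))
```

Execution trace: 'M' (except ZeroDivisionError) → 'U' (after the try/except). Output: MU

Answer: MU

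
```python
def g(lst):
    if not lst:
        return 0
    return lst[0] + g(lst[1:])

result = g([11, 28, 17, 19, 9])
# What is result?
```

11 + 28 + 17 + 19 + 9 + 0 = 84

Answer: 84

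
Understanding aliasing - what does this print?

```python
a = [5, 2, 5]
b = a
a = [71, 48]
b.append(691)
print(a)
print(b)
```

Key concept: rebinding vs mutation: a is rebound to a new list, b still points at the original.
Step by step:
`a = [5, 2, 5]` → a = [5, 2, 5]
`b = a` → b = [5, 2, 5] (same object as a)
`a = [71, 48]` → a = [71, 48]
`b.append(691)` → b = [5, 2, 5, 691]
`print(a)` → prints [71, 48]
`print(b)` → prints [5, 2, 5, 691]

Answer:
[71, 48]
[5, 2, 5, 691]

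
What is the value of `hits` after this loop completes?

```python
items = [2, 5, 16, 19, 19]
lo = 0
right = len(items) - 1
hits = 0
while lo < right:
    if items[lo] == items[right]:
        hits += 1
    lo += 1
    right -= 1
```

Count matching pairs from ends
`hits` takes the values: 0

Answer: 0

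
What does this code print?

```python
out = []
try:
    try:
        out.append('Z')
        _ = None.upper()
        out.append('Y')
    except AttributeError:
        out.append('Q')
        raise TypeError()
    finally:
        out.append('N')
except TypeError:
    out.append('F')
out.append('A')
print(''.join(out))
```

Execution trace: 'Z' (inner try body) → 'Q' (inner except AttributeError) → 'N' (inner finally) → 'F' (outer except TypeError) → 'A' (after the try/except). Output: ZQNFA

Answer: ZQNFA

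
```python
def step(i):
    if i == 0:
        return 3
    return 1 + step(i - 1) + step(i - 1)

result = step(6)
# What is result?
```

step(i) = 1 + 2·step(i-1), step(0)=3. Closed form: (3+1)·2^6 - 1 = 255.

Answer: 255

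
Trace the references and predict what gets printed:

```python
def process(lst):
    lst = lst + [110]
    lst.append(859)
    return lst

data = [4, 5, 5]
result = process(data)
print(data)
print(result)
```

Key concept: rebinding parameter vs mutation.
Step by step:
`data = [4, 5, 5]` → data = [4, 5, 5]
`result = process(data)` → result = [4, 5, 5, 110, 859]
`print(data)` → prints [4, 5, 5]
`print(result)` → prints [4, 5, 5, 110, 859]

Answer:
[4, 5, 5]
[4, 5, 5, 110, 859]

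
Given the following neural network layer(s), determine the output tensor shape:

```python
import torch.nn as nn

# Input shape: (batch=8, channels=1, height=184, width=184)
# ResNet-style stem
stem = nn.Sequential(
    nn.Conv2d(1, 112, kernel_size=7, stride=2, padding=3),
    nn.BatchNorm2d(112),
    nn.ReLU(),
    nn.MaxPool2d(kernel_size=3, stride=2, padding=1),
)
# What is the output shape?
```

Input: (8, 1, 184, 184) -> after Conv2d 7x7 stride=2: (8, 112, 92, 92) -> Output: (8, 112, 46, 46)

Answer: (8, 112, 46, 46)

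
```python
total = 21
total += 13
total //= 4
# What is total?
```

Trace:
`total = 21` → total = 21
`total += 13` → total = 34
`total //= 4` → total = 8
So total = 8

Answer: 8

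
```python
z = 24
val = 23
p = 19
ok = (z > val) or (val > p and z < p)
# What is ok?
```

Trace:
`z = 24` → z = 24
`val = 23` → val = 23
`p = 19` → p = 19
`ok = (z > val) or (val > p and z < p)` → ok = True
So ok = True

Answer: True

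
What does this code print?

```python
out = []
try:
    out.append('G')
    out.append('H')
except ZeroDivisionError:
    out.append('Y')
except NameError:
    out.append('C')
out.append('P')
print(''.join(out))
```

Execution trace: 'G' (try body) → 'H' (try body, no exception) → 'P' (after the try/except). Output: GHP

Answer: GHP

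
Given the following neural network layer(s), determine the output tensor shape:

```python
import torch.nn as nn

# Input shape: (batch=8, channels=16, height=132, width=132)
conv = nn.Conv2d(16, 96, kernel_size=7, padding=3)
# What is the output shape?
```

Input: (8, 16, 132, 132) -> Output: (8, 96, 132, 132)

Answer: (8, 96, 132, 132)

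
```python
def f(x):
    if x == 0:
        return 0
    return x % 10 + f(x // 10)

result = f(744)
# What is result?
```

Sum of digits of 744: 4 + 4 + 7 = 15

Answer: 15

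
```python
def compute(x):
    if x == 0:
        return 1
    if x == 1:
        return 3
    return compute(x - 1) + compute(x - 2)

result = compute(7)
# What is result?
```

Build up from base cases: compute(0)=1, compute(1)=3, compute(2)=4, compute(3)=7, compute(4)=11, compute(5)=18, compute(6)=29, ..., compute(7)=47

Answer: 47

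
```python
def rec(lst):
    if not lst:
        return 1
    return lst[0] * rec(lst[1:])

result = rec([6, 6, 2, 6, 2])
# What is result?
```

Product over [6, 6, 2, 6, 2] = 6 * 6 * 2 * 6 * 2 = 864

Answer: 864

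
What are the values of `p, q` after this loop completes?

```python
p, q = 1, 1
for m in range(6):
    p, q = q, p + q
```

Fibonacci: after 6 iterations
`p, q` takes the values: (1, 1) → (1, 2) → (2, 3) → (3, 5) → (5, 8) → (8, 13) → (13, 21)

Answer: 13, 21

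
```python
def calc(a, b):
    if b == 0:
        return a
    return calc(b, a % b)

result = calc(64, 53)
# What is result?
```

calc(64, 53) -> calc(53, 11) -> calc(11, 9) -> calc(9, 2) -> calc(2, 1) -> calc(1, 0) -> 1

Answer: 1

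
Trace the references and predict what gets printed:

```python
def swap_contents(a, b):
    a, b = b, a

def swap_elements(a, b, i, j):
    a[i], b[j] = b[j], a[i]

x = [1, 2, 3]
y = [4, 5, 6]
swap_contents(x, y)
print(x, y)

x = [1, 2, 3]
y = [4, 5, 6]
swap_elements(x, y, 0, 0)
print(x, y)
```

Key concept: parameter rebinding vs mutation.
Step by step:
`x = [1, 2, 3]` → x = [1, 2, 3]
`y = [4, 5, 6]` → y = [4, 5, 6]
`swap_contents(x, y)` → no visible change to tracked variables
`print(x, y)` → prints [1, 2, 3] [4, 5, 6]
`x = [1, 2, 3]` → x = [1, 2, 3]
`y = [4, 5, 6]` → y = [4, 5, 6]
`swap_elements(x, y, 0, 0)` → x = [4, 2, 3]; y = [1, 5, 6]
`print(x, y)` → prints [4, 2, 3] [1, 5, 6]

Answer:
[1, 2, 3] [4, 5, 6]
[4, 2, 3] [1, 5, 6]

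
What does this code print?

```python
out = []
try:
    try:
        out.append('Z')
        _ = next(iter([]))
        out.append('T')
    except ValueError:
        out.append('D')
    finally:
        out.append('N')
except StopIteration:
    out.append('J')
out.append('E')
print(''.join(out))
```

Execution trace: 'Z' (try body) → 'N' (finally) → 'J' (outer except StopIteration) → 'E' (after the try/except). Output: ZNJE

Answer: ZNJE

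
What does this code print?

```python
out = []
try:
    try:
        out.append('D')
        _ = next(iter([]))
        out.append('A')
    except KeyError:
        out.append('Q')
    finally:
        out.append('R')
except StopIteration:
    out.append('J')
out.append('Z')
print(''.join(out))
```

Execution trace: 'D' (inner try body) → 'R' (inner finally) → 'J' (outer except StopIteration) → 'Z' (after the try/except). Output: DRJZ

Answer: DRJZ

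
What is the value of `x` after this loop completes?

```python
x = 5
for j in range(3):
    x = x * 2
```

Multiply by 2, 3 times: 5 * 2^3 = 40
`x` takes the values: 5 → 10 → 20 → 40

Answer: 40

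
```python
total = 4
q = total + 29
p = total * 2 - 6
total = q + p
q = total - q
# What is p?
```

Trace:
`total = 4` → total = 4
`q = total + 29` → q = 33
`p = total * 2 - 6` → p = 2
`total = q + p` → total = 35
`q = total - q` → q = 2
So p = 2

Answer: 2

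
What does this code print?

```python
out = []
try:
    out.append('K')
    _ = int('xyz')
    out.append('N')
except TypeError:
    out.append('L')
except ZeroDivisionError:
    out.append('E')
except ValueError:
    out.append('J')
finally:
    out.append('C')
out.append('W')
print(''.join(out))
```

Execution trace: 'K' (try body) → 'J' (except ValueError) → 'C' (finally) → 'W' (after the try/except). Output: KJCW

Answer: KJCW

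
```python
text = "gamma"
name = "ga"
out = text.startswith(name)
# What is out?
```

Trace:
`text = "gamma"` → text = 'gamma'
`name = "ga"` → name = 'ga'
`out = text.startswith(name)` → out = True
So out = True

Answer: True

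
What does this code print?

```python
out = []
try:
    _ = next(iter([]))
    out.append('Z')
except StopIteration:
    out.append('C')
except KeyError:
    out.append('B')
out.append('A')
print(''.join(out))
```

Execution trace: 'C' (except StopIteration) → 'A' (after the try/except). Output: CA

Answer: CA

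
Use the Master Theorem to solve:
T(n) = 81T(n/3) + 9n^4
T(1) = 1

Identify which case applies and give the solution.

a=81, b=3, f(n)=9n^4. log_3(81) = 4. Since c=4 = 4, Case 2 applies: T(n) = Θ(n^log_b(a) · log n) = O(n^4 log n).

Answer: O(n^4 log n) - Case 2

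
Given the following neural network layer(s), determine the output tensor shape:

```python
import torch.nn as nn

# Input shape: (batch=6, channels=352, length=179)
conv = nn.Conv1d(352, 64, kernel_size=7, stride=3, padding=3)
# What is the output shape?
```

Input: (6, 352, 179) -> Output: (6, 64, 60)

Answer: (6, 64, 60)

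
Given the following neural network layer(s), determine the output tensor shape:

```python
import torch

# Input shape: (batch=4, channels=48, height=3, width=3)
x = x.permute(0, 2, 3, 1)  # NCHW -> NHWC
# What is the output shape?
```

Input: (4, 48, 3, 3) -> Output: (4, 3, 3, 48)

Answer: (4, 3, 3, 48)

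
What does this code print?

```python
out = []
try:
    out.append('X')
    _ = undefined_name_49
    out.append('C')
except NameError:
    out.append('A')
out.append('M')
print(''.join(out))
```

Execution trace: 'X' (try body) → 'A' (except NameError) → 'M' (after the try/except). Output: XAM

Answer: XAM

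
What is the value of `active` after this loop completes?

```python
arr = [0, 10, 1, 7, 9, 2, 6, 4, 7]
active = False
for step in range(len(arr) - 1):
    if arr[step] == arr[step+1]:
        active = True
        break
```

Check consecutive duplicates in [0, 10, 1, 7, 9, 2, 6, 4, 7]
`active` takes the values: False

Answer: False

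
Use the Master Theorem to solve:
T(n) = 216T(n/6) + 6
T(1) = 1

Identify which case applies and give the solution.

a=216, b=6, f(n)=6. log_6(216) = 3. Since c=0 < 3, Case 1 applies: T(n) = Θ(n^log_b(a)) = O(n^3).

Answer: O(n^3) - Case 1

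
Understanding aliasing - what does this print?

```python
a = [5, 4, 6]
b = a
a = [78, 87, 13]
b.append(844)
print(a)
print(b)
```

Key concept: rebinding vs mutation: a is rebound to a new list, b still points at the original.
Step by step:
`a = [5, 4, 6]` → a = [5, 4, 6]
`b = a` → b = [5, 4, 6] (same object as a)
`a = [78, 87, 13]` → a = [78, 87, 13]
`b.append(844)` → b = [5, 4, 6, 844]
`print(a)` → prints [78, 87, 13]
`print(b)` → prints [5, 4, 6, 844]

Answer:
[78, 87, 13]
[5, 4, 6, 844]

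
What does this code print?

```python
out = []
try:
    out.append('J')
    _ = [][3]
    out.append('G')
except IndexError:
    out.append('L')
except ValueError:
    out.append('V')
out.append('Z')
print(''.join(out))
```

Execution trace: 'J' (try body) → 'L' (except IndexError) → 'Z' (after the try/except). Output: JLZ

Answer: JLZ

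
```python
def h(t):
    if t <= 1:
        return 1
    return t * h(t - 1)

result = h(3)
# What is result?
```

h(3) = 3 * 2 * 1 = 6

Answer: 6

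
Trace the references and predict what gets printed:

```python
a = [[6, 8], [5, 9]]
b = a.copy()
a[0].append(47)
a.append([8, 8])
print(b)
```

Key concept: shallow copy with nested lists.
Step by step:
`a = [[6, 8], [5, 9]]` → a = [[6, 8], [5, 9]]
`b = a.copy()` → b = [[6, 8], [5, 9]]
`a[0].append(47)` → a = [[6, 8, 47], [5, 9]]; b = [[6, 8, 47], [5, 9]]
`a.append([8, 8])` → a = [[6, 8, 47], [5, 9], [8, 8]]
`print(b)` → prints [[6, 8, 47], [5, 9]]

Answer: [[6, 8, 47], [5, 9]]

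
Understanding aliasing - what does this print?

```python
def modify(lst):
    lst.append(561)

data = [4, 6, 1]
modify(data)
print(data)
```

Key concept: function modifies passed list.
Step by step:
`data = [4, 6, 1]` → data = [4, 6, 1]
`modify(data)` → data = [4, 6, 1, 561]
`print(data)` → prints [4, 6, 1, 561]

Answer: [4, 6, 1, 561]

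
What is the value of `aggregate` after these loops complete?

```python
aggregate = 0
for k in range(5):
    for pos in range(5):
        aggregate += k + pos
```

Sum of all k+pos for k,pos in 5x5
`aggregate` takes the values: 0 → 1 → 3 → 6 → 10 → 11 → 13 → 16 → 20 → 25 → 27 → 30 → 34 → 39 → 45 → 48 → 52 → 57 → 63 → 70 → 74 → 79 → 85 → 92 → 100

Answer: 100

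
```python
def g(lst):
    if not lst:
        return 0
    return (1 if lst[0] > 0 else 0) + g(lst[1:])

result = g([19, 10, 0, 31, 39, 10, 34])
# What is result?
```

Count of positive elements in [19, 10, 0, 31, 39, 10, 34] = 6

Answer: 6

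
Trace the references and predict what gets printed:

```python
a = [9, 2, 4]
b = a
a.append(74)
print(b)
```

Key concept: basic list aliasing.
Step by step:
`a = [9, 2, 4]` → a = [9, 2, 4]
`b = a` → b = [9, 2, 4] (same object as a)
`a.append(74)` → a = [9, 2, 4, 74] (same object as b); b = [9, 2, 4, 74] (same object as a)
`print(b)` → prints [9, 2, 4, 74]

Answer: [9, 2, 4, 74]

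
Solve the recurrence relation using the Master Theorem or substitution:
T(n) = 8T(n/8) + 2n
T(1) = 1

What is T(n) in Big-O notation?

By Master Theorem: a=8, b=8, f(n)=2n. Since log_8(8) = 1 and f(n) = Θ(n^1), Case 2 applies. T(n) = O(n log n).

Answer: O(n log n)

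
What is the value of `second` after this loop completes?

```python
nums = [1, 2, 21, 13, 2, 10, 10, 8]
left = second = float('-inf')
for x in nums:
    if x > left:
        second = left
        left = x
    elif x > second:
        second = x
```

Second largest (with repeats) in [1, 2, 21, 13, 2, 10, 10, 8]
`second` takes the values: -inf → 1 → 2 → 13

Answer: 13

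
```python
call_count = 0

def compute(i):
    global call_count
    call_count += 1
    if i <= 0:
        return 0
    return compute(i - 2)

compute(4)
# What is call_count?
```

Linear recursion stepping by 2: 3 calls from i=4 down to ≤0.

Answer: 3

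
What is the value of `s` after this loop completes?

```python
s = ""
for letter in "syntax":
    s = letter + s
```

Reverse 'syntax'
`s` takes the values: "" → "s" → "ys" → "nys" → "tnys" → "atnys" → "xatnys"

Answer: "xatnys"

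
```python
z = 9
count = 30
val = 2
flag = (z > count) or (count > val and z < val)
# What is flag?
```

Trace:
`z = 9` → z = 9
`count = 30` → count = 30
`val = 2` → val = 2
`flag = (z > count) or (count > val and z < val)` → flag = False
So flag = False

Answer: False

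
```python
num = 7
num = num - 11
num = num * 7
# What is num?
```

Trace:
`num = 7` → num = 7
`num = num - 11` → num = -4
`num = num * 7` → num = -28
So num = -28

Answer: -28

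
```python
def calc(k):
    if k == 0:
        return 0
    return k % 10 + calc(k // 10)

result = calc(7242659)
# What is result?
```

Sum of digits of 7242659: 9 + 5 + 6 + 2 + 4 + 2 + 7 = 35

Answer: 35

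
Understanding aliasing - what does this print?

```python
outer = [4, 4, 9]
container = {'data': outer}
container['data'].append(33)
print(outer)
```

Key concept: dict holds reference to list.
Step by step:
`outer = [4, 4, 9]` → outer = [4, 4, 9]
`container = {'data': outer}` → container = {'data': [4, 4, 9]}
`container['data'].append(33)` → outer = [4, 4, 9, 33]; container = {'data': [4, 4, 9, 33]}
`print(outer)` → prints [4, 4, 9, 33]

Answer: [4, 4, 9, 33]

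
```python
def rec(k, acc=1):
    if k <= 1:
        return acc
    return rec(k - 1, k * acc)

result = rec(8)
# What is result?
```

Accumulator trace (n, acc): (8, 1) -> (7, 8) -> (6, 56) -> (5, 336) -> (4, 1680) -> (3, 6720) -> (2, 20160) -> (1, 40320) -> return 40320

Answer: 40320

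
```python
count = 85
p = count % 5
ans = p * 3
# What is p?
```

Trace:
`count = 85` → count = 85
`p = count % 5` → p = 0
`ans = p * 3` → ans = 0
So p = 0

Answer: 0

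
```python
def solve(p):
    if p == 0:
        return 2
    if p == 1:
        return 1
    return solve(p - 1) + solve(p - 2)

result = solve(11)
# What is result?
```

Build up from base cases: solve(0)=2, solve(1)=1, solve(2)=3, solve(3)=4, solve(4)=7, solve(5)=11, solve(6)=18, ..., solve(11)=199

Answer: 199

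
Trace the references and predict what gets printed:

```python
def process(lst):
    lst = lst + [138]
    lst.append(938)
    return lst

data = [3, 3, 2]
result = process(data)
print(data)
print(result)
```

Key concept: rebinding parameter vs mutation.
Step by step:
`data = [3, 3, 2]` → data = [3, 3, 2]
`result = process(data)` → result = [3, 3, 2, 138, 938]
`print(data)` → prints [3, 3, 2]
`print(result)` → prints [3, 3, 2, 138, 938]

Answer:
[3, 3, 2]
[3, 3, 2, 138, 938]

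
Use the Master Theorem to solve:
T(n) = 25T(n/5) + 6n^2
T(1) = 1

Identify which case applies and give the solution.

a=25, b=5, f(n)=6n^2. log_5(25) = 2. Since c=2 = 2, Case 2 applies: T(n) = Θ(n^log_b(a) · log n) = O(n^2 log n).

Answer: O(n^2 log n) - Case 2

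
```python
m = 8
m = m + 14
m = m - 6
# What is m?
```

Trace:
`m = 8` → m = 8
`m = m + 14` → m = 22
`m = m - 6` → m = 16
So m = 16

Answer: 16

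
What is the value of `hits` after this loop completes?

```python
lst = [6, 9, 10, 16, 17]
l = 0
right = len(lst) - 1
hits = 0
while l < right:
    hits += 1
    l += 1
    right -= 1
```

Iterations until pointers meet (list length 5)
`hits` takes the values: 0 → 1 → 2

Answer: 2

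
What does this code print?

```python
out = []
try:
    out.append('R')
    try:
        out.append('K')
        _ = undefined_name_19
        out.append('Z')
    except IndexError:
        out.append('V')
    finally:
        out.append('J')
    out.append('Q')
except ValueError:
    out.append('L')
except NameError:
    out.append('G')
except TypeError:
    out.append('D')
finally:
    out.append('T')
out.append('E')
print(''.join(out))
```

Execution trace: 'R' (try body) → 'K' (inner try body) → 'J' (inner finally) → 'G' (except NameError) → 'T' (finally) → 'E' (after the try/except). Output: RKJGTE

Answer: RKJGTE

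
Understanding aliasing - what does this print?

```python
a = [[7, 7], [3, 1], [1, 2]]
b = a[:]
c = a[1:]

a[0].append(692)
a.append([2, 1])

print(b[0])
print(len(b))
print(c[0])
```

Key concept: slice with nested mutation.
Step by step:
`a = [[7, 7], [3, 1], [1, 2]]` → a = [[7, 7], [3, 1], [1, 2]]
`b = a[:]` → b = [[7, 7], [3, 1], [1, 2]]
`c = a[1:]` → c = [[3, 1], [1, 2]]
`a[0].append(692)` → a = [[7, 7, 692], [3, 1], [1, 2]]; b = [[7, 7, 692], [3, 1], [1, 2]]
`a.append([2, 1])` → a = [[7, 7, 692], [3, 1], [1, 2], [2, 1]]
`print(b[0])` → prints [7, 7, 692]
`print(len(b))` → prints 3
`print(c[0])` → prints [3, 1]

Answer:
[7, 7, 692]
3
[3, 1]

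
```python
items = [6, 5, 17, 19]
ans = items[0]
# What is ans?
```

Trace:
`items = [6, 5, 17, 19]` → items = [6, 5, 17, 19]
`ans = items[0]` → ans = 6
So ans = 6

Answer: 6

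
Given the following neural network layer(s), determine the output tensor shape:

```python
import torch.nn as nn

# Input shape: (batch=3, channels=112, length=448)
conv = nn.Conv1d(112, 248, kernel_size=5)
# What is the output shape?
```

Input: (3, 112, 448) -> Output: (3, 248, 444)

Answer: (3, 248, 444)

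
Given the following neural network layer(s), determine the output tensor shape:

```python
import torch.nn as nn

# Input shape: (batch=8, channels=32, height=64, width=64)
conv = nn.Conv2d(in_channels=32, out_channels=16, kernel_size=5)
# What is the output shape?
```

Input: (8, 32, 64, 64) -> Output: (8, 16, 60, 60)

Answer: (8, 16, 60, 60)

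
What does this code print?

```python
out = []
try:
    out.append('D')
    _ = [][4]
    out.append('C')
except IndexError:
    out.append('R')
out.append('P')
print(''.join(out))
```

Execution trace: 'D' (try body) → 'R' (except IndexError) → 'P' (after the try/except). Output: DRP

Answer: DRP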